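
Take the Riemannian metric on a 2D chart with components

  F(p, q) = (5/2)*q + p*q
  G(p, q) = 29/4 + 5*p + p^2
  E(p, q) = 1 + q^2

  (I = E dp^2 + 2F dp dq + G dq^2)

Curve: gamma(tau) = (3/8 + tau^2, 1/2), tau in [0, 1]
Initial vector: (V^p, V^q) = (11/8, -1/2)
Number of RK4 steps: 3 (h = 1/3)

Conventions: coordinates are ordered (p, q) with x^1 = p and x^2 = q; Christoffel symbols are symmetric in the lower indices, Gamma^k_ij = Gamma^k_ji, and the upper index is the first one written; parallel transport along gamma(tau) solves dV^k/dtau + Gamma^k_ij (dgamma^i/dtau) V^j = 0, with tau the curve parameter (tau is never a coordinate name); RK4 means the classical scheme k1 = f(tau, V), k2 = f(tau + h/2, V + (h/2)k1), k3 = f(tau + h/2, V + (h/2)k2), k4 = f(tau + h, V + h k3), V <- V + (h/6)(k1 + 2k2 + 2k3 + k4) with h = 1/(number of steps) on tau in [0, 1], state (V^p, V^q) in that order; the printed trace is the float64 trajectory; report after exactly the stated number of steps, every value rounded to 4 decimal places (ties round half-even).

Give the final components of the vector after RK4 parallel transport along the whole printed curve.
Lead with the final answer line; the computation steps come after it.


Answer: V^p = 1.3928, V^q = -0.3824

gamma'(tau) = (2*tau, 0); f(tau, V)^k = -Gamma^k_ij(gamma(tau)) gamma'^i(tau) V^j; h = 1/3; intermediate values shown to 6 dp
curve data and Christoffel symbols at the stage parameters:
  tau = 0.000000: gamma = (0.375000, 0.500000), gamma' = (0.000000, 0.000000); Gamma_ppp = 0.000000, Gamma_ppq = 0.052545, Gamma_pqq = 0.000000, Gamma_qpp = 0.000000, Gamma_qpq = 0.302135, Gamma_qqq = 0.000000
  tau = 0.166667: gamma = (0.402778, 0.500000), gamma' = (0.333333, 0.000000); Gamma_ppp = 0.000000, Gamma_ppq = 0.051674, Gamma_pqq = 0.000000, Gamma_qpp = 0.000000, Gamma_qpq = 0.299994, Gamma_qqq = 0.000000
  tau = 0.333333: gamma = (0.486111, 0.500000), gamma' = (0.666667, 0.000000); Gamma_ppp = 0.000000, Gamma_ppq = 0.049179, Gamma_pqq = 0.000000, Gamma_qpp = 0.000000, Gamma_qpq = 0.293710, Gamma_qqq = 0.000000
  tau = 0.500000: gamma = (0.625000, 0.500000), gamma' = (1.000000, 0.000000); Gamma_ppp = 0.000000, Gamma_ppq = 0.045390, Gamma_pqq = 0.000000, Gamma_qpp = 0.000000, Gamma_qpq = 0.283688, Gamma_qqq = 0.000000
  tau = 0.666667: gamma = (0.819444, 0.500000), gamma' = (1.333333, 0.000000); Gamma_ppp = 0.000000, Gamma_ppq = 0.040754, Gamma_pqq = 0.000000, Gamma_qpp = 0.000000, Gamma_qpq = 0.270562, Gamma_qqq = 0.000000
  tau = 0.833333: gamma = (1.069444, 0.500000), gamma' = (1.666667, 0.000000); Gamma_ppp = 0.000000, Gamma_ppq = 0.035737, Gamma_pqq = 0.000000, Gamma_qpp = 0.000000, Gamma_qpq = 0.255126, Gamma_qqq = 0.000000
  tau = 1.000000: gamma = (1.375000, 0.500000), gamma' = (2.000000, 0.000000); Gamma_ppp = 0.000000, Gamma_ppq = 0.030740, Gamma_pqq = 0.000000, Gamma_qpp = 0.000000, Gamma_qpq = 0.238232, Gamma_qqq = 0.000000
step 0: V^p = 1.3750, V^q = -0.5000
step 1: k1 = (0.000000, 0.000000), k2 = (0.008612, 0.049999), k3 = (0.008469, 0.049166), k4 = (0.015856, 0.094694); V <- V + (h/6)(k1 + 2k2 + 2k3 + k4): V^p = 1.3778, V^q = -0.4837
step 2: k1 = (0.015859, 0.094716), k2 = (0.021240, 0.132747), k3 = (0.020952, 0.130949), k4 = (0.023913, 0.158755); V <- V + (h/6)(k1 + 2k2 + 2k3 + k4): V^p = 1.3847, V^q = -0.4403
step 3: k1 = (0.023928, 0.158852), k2 = (0.024651, 0.175979), k3 = (0.024481, 0.174765), k4 = (0.023490, 0.182050); V <- V + (h/6)(k1 + 2k2 + 2k3 + k4): V^p = 1.3928, V^q = -0.3824


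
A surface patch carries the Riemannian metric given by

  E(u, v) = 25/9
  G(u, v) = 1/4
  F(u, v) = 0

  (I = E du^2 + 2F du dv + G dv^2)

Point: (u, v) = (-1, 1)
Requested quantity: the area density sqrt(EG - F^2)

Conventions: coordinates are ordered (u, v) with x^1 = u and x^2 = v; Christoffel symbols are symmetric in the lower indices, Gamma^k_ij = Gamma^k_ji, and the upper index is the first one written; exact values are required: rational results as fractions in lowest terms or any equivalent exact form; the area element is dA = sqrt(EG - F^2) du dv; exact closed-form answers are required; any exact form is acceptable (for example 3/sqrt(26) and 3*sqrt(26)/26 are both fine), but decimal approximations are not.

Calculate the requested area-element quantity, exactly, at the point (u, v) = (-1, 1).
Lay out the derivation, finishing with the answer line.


E = 25/9, F = 0, G = 1/4; EG - F^2 = 25/36

Answer: sqrt(EG - F^2) = 5/6


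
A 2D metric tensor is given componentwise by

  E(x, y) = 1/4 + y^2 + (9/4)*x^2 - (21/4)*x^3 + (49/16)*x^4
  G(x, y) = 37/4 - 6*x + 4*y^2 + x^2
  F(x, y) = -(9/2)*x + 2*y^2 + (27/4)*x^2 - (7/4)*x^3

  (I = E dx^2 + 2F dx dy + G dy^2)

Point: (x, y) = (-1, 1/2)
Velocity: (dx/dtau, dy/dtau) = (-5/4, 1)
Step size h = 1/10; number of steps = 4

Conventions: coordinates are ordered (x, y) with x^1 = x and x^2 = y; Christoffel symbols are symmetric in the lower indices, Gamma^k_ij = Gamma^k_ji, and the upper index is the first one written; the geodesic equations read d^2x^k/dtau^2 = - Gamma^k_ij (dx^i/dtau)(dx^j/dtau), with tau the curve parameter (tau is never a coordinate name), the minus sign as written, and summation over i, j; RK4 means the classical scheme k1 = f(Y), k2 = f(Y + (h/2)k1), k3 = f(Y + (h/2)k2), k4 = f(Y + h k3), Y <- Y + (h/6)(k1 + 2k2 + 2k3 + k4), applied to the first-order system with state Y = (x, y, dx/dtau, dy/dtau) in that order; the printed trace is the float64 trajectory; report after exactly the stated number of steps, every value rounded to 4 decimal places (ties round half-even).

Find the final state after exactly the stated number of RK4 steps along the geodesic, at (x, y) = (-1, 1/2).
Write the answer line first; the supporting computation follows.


Answer: x = -1.3622, y = 0.8525, dx/dtau = -0.6469, dy/dtau = 0.7413

f(Y) = (dx/dtau, dy/dtau, -Gamma^x_ij Y'^i Y'^j, -Gamma^y_ij Y'^i Y'^j) with the Gammas evaluated at the stage position; h = 0.100000; intermediate values shown to 6 dp
step 0: x = -1.0000, y = 0.5000, dx/dtau = -1.2500, dy/dtau = 1.0000
step 1:
  k1: at (x, y) = (-1.000000, 0.500000), (dx/dtau, dy/dtau) = (-1.250000, 1.000000); Gamma_xxx = 4.699454, Gamma_xxy = 7.300546, Gamma_xyy = 8.918033, Gamma_yxx = -5.054645, Gamma_yxy = -5.945355, Gamma_yyy = -6.863388; k1 = (-1.250000, 1.000000, 1.990437, -0.102117)
  k2: at (x, y) = (-1.062500, 0.550000), (dx/dtau, dy/dtau) = (-1.150478, 0.994894); Gamma_xxx = 4.508598, Gamma_xxy = 6.712356, Gamma_xyy = 7.468053, Gamma_yxx = -5.200696, Gamma_yxy = -5.870411, Gamma_yyy = -6.157243; k2 = (-1.150478, 0.994894, 2.006413, -0.460423)
  k3: at (x, y) = (-1.057524, 0.549745), (dx/dtau, dy/dtau) = (-1.149679, 0.976979); Gamma_xxx = 4.508015, Gamma_xxy = 6.748108, Gamma_xyy = 7.564304, Gamma_yxx = -5.174334, Gamma_yxy = -5.867362, Gamma_yyy = -6.200558; k3 = (-1.149679, 0.976979, 1.980556, -0.422989)
  k4: at (x, y) = (-1.114968, 0.597698), (dx/dtau, dy/dtau) = (-1.051944, 0.957701); Gamma_xxx = 4.188151, Gamma_xxy = 6.082266, Gamma_xyy = 6.258709, Gamma_yxx = -5.157177, Gamma_yxy = -5.629127, Gamma_yyy = -5.436464; k4 = (-1.051944, 0.957701, 1.880150, -0.648967)
  Y <- Y + (h/6)(k1 + 2k2 + 2k3 + k4): x = -1.1150, y = 0.5984, dx/dtau = -1.0526, dy/dtau = 0.9580
step 2:
  k1: at (x, y) = (-1.115038, 0.598357), (dx/dtau, dy/dtau) = (-1.052591, 0.958035); Gamma_xxx = 4.183567, Gamma_xxy = 6.078137, Gamma_xyy = 6.253877, Gamma_yxx = -5.152962, Gamma_yxy = -5.625442, Gamma_yyy = -5.432078; k1 = (-1.052591, 0.958035, 1.883443, -0.650662)
  k2: at (x, y) = (-1.167667, 0.646259), (dx/dtau, dy/dtau) = (-0.958419, 0.925502); Gamma_xxx = 3.786429, Gamma_xxy = 5.403029, Gamma_xyy = 5.139100, Gamma_yxx = -5.003787, Gamma_yxy = -5.279918, Gamma_yyy = -4.682495; k2 = (-0.958419, 0.925502, 1.705170, -0.759647)
  k3: at (x, y) = (-1.162959, 0.644633), (dx/dtau, dy/dtau) = (-0.967333, 0.920052); Gamma_xxx = 3.804666, Gamma_xxy = 5.448512, Gamma_xyy = 5.219265, Gamma_yxx = -5.000620, Gamma_yxy = -5.297807, Gamma_yyy = -4.733658; k3 = (-0.967333, 0.920052, 1.720078, -0.743794)
  k4: at (x, y) = (-1.211771, 0.690363), (dx/dtau, dy/dtau) = (-0.880583, 0.883655); Gamma_xxx = 3.399246, Gamma_xxy = 4.820280, Gamma_xyy = 4.290668, Gamma_yxx = -4.790616, Gamma_yxy = -4.919616, Gamma_yyy = -4.051855; k4 = (-0.880583, 0.883655, 1.515409, -0.777572)
  Y <- Y + (h/6)(k1 + 2k2 + 2k3 + k4): x = -1.2114, y = 0.6906, dx/dtau = -0.8818, dy/dtau = 0.8841
step 3:
  k1: at (x, y) = (-1.211449, 0.690571), (dx/dtau, dy/dtau) = (-0.881769, 0.884116); Gamma_xxx = 3.398287, Gamma_xxy = 4.821466, Gamma_xyy = 4.293847, Gamma_yxx = -4.788169, Gamma_yxy = -4.919055, Gamma_yyy = -4.053376; k1 = (-0.881769, 0.884116, 1.518937, -0.778407)
  k2: at (x, y) = (-1.255537, 0.734777), (dx/dtau, dy/dtau) = (-0.805822, 0.845196); Gamma_xxx = 3.010904, Gamma_xxy = 4.268483, Gamma_xyy = 3.554953, Gamma_yxx = -4.541563, Gamma_yxy = -4.541330, Gamma_yyy = -3.466229; k2 = (-0.805822, 0.845196, 1.319705, -0.760814)
  k3: at (x, y) = (-1.251740, 0.732831), (dx/dtau, dy/dtau) = (-0.815784, 0.846076); Gamma_xxx = 3.030899, Gamma_xxy = 4.304559, Gamma_xyy = 3.605985, Gamma_yxx = -4.549041, Gamma_yxy = -4.562659, Gamma_yyy = -3.505085; k3 = (-0.815784, 0.846076, 1.343744, -0.761934)
  k4: at (x, y) = (-1.293027, 0.775178), (dx/dtau, dy/dtau) = (-0.747394, 0.807923); Gamma_xxx = 2.675878, Gamma_xxy = 3.819389, Gamma_xyy = 3.002507, Gamma_yxx = -4.297937, Gamma_yxy = -4.205142, Gamma_yyy = -2.998620; k4 = (-0.747394, 0.807923, 1.157982, -0.720303)
  Y <- Y + (h/6)(k1 + 2k2 + 2k3 + k4): x = -1.2927, y = 0.7751, dx/dtau = -0.7484, dy/dtau = 0.8084
step 4:
  k1: at (x, y) = (-1.292655, 0.775147), (dx/dtau, dy/dtau) = (-0.748372, 0.808379); Gamma_xxx = 2.676695, Gamma_xxy = 3.821837, Gamma_xyy = 3.006183, Gamma_yxx = -4.297540, Gamma_yxy = -4.206274, Gamma_yyy = -3.001315; k1 = (-0.748372, 0.808379, 1.160597, -0.721152)
  k2: at (x, y) = (-1.330074, 0.815566), (dx/dtau, dy/dtau) = (-0.690342, 0.772322); Gamma_xxx = 2.362656, Gamma_xxy = 3.412225, Gamma_xyy = 2.531504, Gamma_yxx = -4.052883, Gamma_yxy = -3.882259, Gamma_yyy = -2.581295; k2 = (-0.690342, 0.772322, 1.002596, -0.668594)
  k3: at (x, y) = (-1.327172, 0.813763), (dx/dtau, dy/dtau) = (-0.698242, 0.774950); Gamma_xxx = 2.378025, Gamma_xxy = 3.436514, Gamma_xyy = 2.561265, Gamma_yxx = -4.061879, Gamma_yxy = -3.899448, Gamma_yyy = -2.606610; k3 = (-0.698242, 0.774950, 1.021465, -0.674274)
  k4: at (x, y) = (-1.362479, 0.852642), (dx/dtau, dy/dtau) = (-0.646225, 0.740952); Gamma_xxx = 2.098985, Gamma_xxy = 3.081948, Gamma_xyy = 2.171780, Gamma_yxx = -3.830895, Gamma_yxy = -3.605294, Gamma_yyy = -2.248325; k4 = (-0.646225, 0.740952, 0.882529, -0.618426)
  Y <- Y + (h/6)(k1 + 2k2 + 2k3 + k4): x = -1.3622, y = 0.8525, dx/dtau = -0.6469, dy/dtau = 0.7413


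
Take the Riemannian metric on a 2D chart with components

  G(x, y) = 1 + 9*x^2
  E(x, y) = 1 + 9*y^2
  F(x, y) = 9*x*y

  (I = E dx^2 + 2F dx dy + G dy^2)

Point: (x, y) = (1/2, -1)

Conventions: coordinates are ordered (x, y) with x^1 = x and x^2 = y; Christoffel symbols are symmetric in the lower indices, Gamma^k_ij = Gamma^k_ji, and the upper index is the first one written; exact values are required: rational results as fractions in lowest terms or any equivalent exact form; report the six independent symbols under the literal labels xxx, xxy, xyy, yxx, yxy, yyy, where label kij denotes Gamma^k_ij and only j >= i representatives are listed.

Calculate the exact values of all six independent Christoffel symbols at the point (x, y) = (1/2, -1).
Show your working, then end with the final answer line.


E = 10, F = -9/2, G = 13/4 at the point
E_x = 0, E_y = -18, F_x = -9, F_y = 9/2, G_x = 9, G_y = 0
EG - F^2 = 49/4;  g^inv = (4/49) * [[13/4, 9/2], [9/2, 10]]
first-kind symbols [ij,l] = (1/2)(d_i g_jl + d_j g_il - d_l g_ij): [xx,x] = E_x/2 = 0, [xx,y] = F_x - E_y/2 = 0, [xy,x] = E_y/2 = -9, [xy,y] = G_x/2 = 9/2, [yy,x] = F_y - G_x/2 = 0, [yy,y] = G_y/2 = 0
Gamma^x_ij = (G*[ij,x] - F*[ij,y])/(EG - F^2), Gamma^y_ij = (E*[ij,y] - F*[ij,x])/(EG - F^2)

Answer: Gamma_xxx = 0, Gamma_xxy = -36/49, Gamma_xyy = 0, Gamma_yxx = 0, Gamma_yxy = 18/49, Gamma_yyy = 0


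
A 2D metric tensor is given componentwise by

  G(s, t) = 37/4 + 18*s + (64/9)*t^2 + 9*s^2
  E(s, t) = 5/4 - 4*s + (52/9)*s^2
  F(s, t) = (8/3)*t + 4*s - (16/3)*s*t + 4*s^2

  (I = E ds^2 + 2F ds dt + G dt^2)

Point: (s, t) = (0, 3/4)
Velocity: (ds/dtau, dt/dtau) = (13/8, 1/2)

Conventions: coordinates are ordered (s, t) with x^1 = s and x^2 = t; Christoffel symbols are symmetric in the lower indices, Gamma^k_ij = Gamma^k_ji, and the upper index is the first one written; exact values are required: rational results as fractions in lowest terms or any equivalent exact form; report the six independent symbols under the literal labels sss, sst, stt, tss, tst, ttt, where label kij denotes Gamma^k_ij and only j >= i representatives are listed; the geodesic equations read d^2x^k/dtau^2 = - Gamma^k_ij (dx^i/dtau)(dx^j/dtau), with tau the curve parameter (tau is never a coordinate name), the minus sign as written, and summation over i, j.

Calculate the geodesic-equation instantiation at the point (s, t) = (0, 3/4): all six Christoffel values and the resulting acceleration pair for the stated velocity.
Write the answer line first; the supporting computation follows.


Answer: Gamma_sss = -424/201, Gamma_sst = -96/67, Gamma_stt = -4540/603, Gamma_tss = 64/201, Gamma_tst = 60/67, Gamma_ttt = 928/603; accelerations (d^2s/dtau^2, d^2t/dtau^2) = (47183/4824, -3233/1206)

E = 5/4, F = 2, G = 53/4 at the point
E_s = -4, E_t = 0, F_s = 0, F_t = 8/3, G_s = 18, G_t = 32/3
EG - F^2 = 201/16;  g^inv = (16/201) * [[53/4, -2], [-2, 5/4]]
first-kind symbols [ij,l] = (1/2)(d_i g_jl + d_j g_il - d_l g_ij): [ss,s] = E_s/2 = -2, [ss,t] = F_s - E_t/2 = 0, [st,s] = E_t/2 = 0, [st,t] = G_s/2 = 9, [tt,s] = F_t - G_s/2 = -19/3, [tt,t] = G_t/2 = 16/3
Gamma^s_ij = (G*[ij,s] - F*[ij,t])/(EG - F^2), Gamma^t_ij = (E*[ij,t] - F*[ij,s])/(EG - F^2)
Gamma_sss = -424/201, Gamma_sst = -96/67, Gamma_stt = -4540/603, Gamma_tss = 64/201, Gamma_tst = 60/67, Gamma_ttt = 928/603
d^2s/dtau^2 = -(Gamma_sss*(13/8)^2 + 2*Gamma_sst*(13/8)*(1/2) + Gamma_stt*(1/2)^2) = 47183/4824
d^2t/dtau^2 = -(Gamma_tss*(13/8)^2 + 2*Gamma_tst*(13/8)*(1/2) + Gamma_ttt*(1/2)^2) = -3233/1206


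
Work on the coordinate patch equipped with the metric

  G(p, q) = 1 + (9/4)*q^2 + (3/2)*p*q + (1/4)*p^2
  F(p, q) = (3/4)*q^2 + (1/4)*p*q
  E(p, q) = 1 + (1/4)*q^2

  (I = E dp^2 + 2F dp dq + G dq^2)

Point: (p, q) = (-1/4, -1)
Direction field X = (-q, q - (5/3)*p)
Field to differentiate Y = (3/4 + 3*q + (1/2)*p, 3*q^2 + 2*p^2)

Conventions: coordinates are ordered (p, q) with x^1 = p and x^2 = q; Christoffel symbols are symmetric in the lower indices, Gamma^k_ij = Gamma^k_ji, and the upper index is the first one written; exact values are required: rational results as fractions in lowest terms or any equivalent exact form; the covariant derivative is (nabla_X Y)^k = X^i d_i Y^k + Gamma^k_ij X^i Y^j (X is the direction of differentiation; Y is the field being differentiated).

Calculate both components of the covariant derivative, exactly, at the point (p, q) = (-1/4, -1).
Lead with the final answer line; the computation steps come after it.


Answer: (nabla_X Y)^p = -3551/2988, (nabla_X Y)^q = 2017/747

E = 5/4, F = 13/16, G = 233/64 at the point
E_p = 0, E_q = -1/2, F_p = -1/4, F_q = -25/16, G_p = -13/8, G_q = -39/8
EG - F^2 = 249/64;  g^inv = (64/249) * [[233/64, -13/16], [-13/16, 5/4]]
first-kind symbols [ij,l] = (1/2)(d_i g_jl + d_j g_il - d_l g_ij): [pp,p] = E_p/2 = 0, [pp,q] = F_p - E_q/2 = 0, [pq,p] = E_q/2 = -1/4, [pq,q] = G_p/2 = -13/16, [qq,p] = F_q - G_p/2 = -3/4, [qq,q] = G_q/2 = -39/16
Gamma^p_ij = (G*[ij,p] - F*[ij,q])/(EG - F^2), Gamma^q_ij = (E*[ij,q] - F*[ij,p])/(EG - F^2)
Gamma_ppp = 0, Gamma_ppq = -16/249, Gamma_pqq = -16/83, Gamma_qpp = 0, Gamma_qpq = -52/249, Gamma_qqq = -52/83
X = (1, -7/12), Y = (-19/8, 25/8) at the point


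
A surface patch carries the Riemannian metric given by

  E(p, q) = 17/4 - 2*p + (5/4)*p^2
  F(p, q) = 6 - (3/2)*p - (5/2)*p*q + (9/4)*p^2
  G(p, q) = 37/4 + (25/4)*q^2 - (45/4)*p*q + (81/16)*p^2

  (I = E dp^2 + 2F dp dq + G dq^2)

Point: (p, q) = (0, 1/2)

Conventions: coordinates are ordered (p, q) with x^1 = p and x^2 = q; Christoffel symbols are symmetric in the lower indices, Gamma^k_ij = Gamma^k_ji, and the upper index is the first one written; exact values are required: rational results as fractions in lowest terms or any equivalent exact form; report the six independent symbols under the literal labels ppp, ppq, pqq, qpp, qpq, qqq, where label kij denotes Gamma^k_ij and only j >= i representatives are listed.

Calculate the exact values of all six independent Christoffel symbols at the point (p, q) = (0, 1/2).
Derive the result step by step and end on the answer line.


E = 17/4, F = 6, G = 173/16 at the point
E_p = -2, E_q = 0, F_p = -11/4, F_q = 0, G_p = -45/8, G_q = 25/4
EG - F^2 = 637/64;  g^inv = (64/637) * [[173/16, -6], [-6, 17/4]]
first-kind symbols [ij,l] = (1/2)(d_i g_jl + d_j g_il - d_l g_ij): [pp,p] = E_p/2 = -1, [pp,q] = F_p - E_q/2 = -11/4, [pq,p] = E_q/2 = 0, [pq,q] = G_p/2 = -45/16, [qq,p] = F_q - G_p/2 = 45/16, [qq,q] = G_q/2 = 25/8
Gamma^p_ij = (G*[ij,p] - F*[ij,q])/(EG - F^2), Gamma^q_ij = (E*[ij,q] - F*[ij,p])/(EG - F^2)

Answer: Gamma_ppp = 4/7, Gamma_ppq = 1080/637, Gamma_pqq = 2985/2548, Gamma_qpp = -4/7, Gamma_qpq = -765/637, Gamma_qqq = -230/637


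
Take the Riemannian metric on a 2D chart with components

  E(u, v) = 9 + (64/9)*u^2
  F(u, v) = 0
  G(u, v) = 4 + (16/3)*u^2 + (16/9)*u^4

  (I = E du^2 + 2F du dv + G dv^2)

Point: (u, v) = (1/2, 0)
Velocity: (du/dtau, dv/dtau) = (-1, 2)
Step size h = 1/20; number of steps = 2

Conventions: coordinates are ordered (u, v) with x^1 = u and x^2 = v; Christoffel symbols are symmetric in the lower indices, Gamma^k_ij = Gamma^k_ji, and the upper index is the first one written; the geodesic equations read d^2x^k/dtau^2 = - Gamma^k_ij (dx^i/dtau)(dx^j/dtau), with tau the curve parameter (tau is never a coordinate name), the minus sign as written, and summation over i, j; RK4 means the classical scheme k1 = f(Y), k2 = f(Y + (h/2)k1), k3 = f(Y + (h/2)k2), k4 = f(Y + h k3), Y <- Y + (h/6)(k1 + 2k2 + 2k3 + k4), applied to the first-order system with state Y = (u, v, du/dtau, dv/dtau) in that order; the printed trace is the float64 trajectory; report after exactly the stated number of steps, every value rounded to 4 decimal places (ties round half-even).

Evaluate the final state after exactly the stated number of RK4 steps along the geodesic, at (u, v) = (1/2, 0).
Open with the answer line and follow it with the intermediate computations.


Answer: u = 0.4043, v = 0.2109, du/dtau = -0.9120, dv/dtau = 2.2135

f(Y) = (du/dtau, dv/dtau, -Gamma^u_ij Y'^i Y'^j, -Gamma^v_ij Y'^i Y'^j) with the Gammas evaluated at the stage position; h = 0.050000; intermediate values shown to 6 dp
step 0: u = 0.5000, v = 0.0000, du/dtau = -1.0000, dv/dtau = 2.0000
step 1:
  k1: at (u, v) = (0.500000, 0.000000), (du/dtau, dv/dtau) = (-1.000000, 2.000000); Gamma_uuu = 0.329897, Gamma_uuv = 0.000000, Gamma_uvv = -0.288660, Gamma_vuu = 0.000000, Gamma_vuv = 0.571429, Gamma_vvv = 0.000000; k1 = (-1.000000, 2.000000, 0.824742, 2.285714)
  k2: at (u, v) = (0.475000, 0.050000), (du/dtau, dv/dtau) = (-0.979381, 2.057143); Gamma_uuu = 0.318525, Gamma_uuv = 0.000000, Gamma_uvv = -0.274827, Gamma_vuu = 0.000000, Gamma_vuv = 0.550525, Gamma_vvv = 0.000000; k2 = (-0.979381, 2.057143, 0.857498, 2.218316)
  k3: at (u, v) = (0.475515, 0.051429), (du/dtau, dv/dtau) = (-0.978563, 2.055458); Gamma_uuu = 0.318766, Gamma_uuv = 0.000000, Gamma_uvv = -0.275113, Gamma_vuu = 0.000000, Gamma_vuv = 0.550966, Gamma_vvv = 0.000000; k3 = (-0.978563, 2.055458, 0.857082, 2.216420)
  k4: at (u, v) = (0.451072, 0.102773), (du/dtau, dv/dtau) = (-0.957146, 2.110821); Gamma_uuu = 0.307042, Gamma_uuv = 0.000000, Gamma_uvv = -0.261517, Gamma_vuu = 0.000000, Gamma_vuv = 0.529593, Gamma_vvv = 0.000000; k4 = (-0.957146, 2.110821, 0.883918, 2.139941)
  Y <- Y + (h/6)(k1 + 2k2 + 2k3 + k4): u = 0.4511, v = 0.1028, du/dtau = -0.9572, dv/dtau = 2.1108
step 2:
  k1: at (u, v) = (0.451058, 0.102800), (du/dtau, dv/dtau) = (-0.957185, 2.110793); Gamma_uuu = 0.307035, Gamma_uuv = 0.000000, Gamma_uvv = -0.261510, Gamma_vuu = 0.000000, Gamma_vuv = 0.529581, Gamma_vvv = 0.000000; k1 = (-0.957185, 2.110793, 0.883836, 2.139950)
  k2: at (u, v) = (0.427128, 0.155570), (du/dtau, dv/dtau) = (-0.935089, 2.164291); Gamma_uuu = 0.294965, Gamma_uuv = 0.000000, Gamma_uvv = -0.248130, Gamma_vuu = 0.000000, Gamma_vuv = 0.507749, Gamma_vvv = 0.000000; k2 = (-0.935089, 2.164291, 0.904367, 2.055171)
  k3: at (u, v) = (0.427681, 0.156907), (du/dtau, dv/dtau) = (-0.934576, 2.162172); Gamma_uuu = 0.295250, Gamma_uuv = 0.000000, Gamma_uvv = -0.248440, Gamma_vuu = 0.000000, Gamma_vuv = 0.508263, Gamma_vvv = 0.000000; k3 = (-0.934576, 2.162172, 0.903573, 2.054108)
  k4: at (u, v) = (0.404329, 0.210909), (du/dtau, dv/dtau) = (-0.912006, 2.213498); Gamma_uuu = 0.282924, Gamma_uuv = 0.000000, Gamma_uvv = -0.235320, Gamma_vuu = 0.000000, Gamma_vuv = 0.486124, Gamma_vvv = 0.000000; k4 = (-0.912006, 2.213498, 0.917643, 1.962700)
  Y <- Y + (h/6)(k1 + 2k2 + 2k3 + k4): u = 0.4043, v = 0.2109, du/dtau = -0.9120, dv/dtau = 2.2135


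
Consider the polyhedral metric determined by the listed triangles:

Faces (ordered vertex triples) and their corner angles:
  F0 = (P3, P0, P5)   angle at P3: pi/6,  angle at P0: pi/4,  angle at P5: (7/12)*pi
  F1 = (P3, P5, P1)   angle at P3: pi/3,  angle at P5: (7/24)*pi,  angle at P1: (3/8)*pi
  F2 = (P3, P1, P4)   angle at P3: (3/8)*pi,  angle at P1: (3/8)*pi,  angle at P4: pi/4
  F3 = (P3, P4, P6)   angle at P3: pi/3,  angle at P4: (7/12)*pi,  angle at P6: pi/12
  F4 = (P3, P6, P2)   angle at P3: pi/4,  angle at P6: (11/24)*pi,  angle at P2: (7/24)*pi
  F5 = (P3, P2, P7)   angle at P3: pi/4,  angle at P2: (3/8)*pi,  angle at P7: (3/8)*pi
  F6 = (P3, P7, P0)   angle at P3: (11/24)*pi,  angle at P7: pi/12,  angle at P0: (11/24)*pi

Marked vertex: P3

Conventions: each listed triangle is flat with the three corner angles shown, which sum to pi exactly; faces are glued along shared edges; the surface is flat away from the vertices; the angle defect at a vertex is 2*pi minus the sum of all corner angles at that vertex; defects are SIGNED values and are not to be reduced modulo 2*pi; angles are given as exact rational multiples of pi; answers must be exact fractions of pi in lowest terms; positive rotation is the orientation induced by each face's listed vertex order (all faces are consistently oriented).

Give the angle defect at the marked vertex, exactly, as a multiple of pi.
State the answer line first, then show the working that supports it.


Answer: defect(P3) = -pi/6

Sum of corner angles at P3: (13/6)*pi
defect = 2*pi - (13/6)*pi


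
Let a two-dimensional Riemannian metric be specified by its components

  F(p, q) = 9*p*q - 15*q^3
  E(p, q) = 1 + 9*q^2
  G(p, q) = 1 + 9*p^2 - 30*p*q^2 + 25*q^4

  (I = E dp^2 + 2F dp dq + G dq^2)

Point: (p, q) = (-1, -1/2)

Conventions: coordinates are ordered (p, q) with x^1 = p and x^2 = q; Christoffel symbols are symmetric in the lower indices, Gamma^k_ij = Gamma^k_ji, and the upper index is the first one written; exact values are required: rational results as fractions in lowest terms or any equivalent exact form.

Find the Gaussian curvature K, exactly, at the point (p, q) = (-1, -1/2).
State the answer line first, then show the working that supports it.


Answer: K = -2304/116281

E = 13/4, F = 51/8, G = 305/16, EG - F^2 = 341/16 at the point
E_p = 0, E_q = -9, F_p = -9/2, F_q = -81/4, G_p = -51/2, G_q = -85/2
E_qq = 18, F_pq = 9, G_pp = 18
Using the Brioschi determinant formula for K from the metric derivatives:
M1 = [[-E_qq/2 + F_pq - G_pp/2, E_p/2, F_p - E_q/2], [F_q - G_p/2, E, F], [G_q/2, F, G]] = [[-9, 0, 0], [-15/2, 13/4, 51/8], [-85/4, 51/8, 305/16]]; det M1 = -3069/16
M2 = [[0, E_q/2, G_p/2], [E_q/2, E, F], [G_p/2, F, G]] = [[0, -9/2, -51/4], [-9/2, 13/4, 51/8], [-51/4, 51/8, 305/16]]; det M2 = -2925/16
det M1 - det M2 = -9; K = -9 / (341/16)^2 = -2304/116281


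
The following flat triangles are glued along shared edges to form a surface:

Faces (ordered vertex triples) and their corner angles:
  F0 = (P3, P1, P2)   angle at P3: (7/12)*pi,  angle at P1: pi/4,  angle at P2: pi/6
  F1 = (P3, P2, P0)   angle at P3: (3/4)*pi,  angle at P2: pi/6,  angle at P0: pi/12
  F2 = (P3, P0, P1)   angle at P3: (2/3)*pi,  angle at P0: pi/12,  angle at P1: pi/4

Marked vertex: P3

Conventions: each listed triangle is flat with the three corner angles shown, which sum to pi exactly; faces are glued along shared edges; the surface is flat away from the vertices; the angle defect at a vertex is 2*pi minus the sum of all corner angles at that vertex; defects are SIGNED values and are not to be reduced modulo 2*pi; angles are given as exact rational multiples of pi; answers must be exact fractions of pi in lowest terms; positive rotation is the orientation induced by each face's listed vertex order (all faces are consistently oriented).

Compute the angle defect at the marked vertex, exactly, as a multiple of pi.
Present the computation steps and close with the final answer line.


Sum of corner angles at P3: 2*pi
defect = 2*pi - 2*pi

Answer: defect(P3) = 0


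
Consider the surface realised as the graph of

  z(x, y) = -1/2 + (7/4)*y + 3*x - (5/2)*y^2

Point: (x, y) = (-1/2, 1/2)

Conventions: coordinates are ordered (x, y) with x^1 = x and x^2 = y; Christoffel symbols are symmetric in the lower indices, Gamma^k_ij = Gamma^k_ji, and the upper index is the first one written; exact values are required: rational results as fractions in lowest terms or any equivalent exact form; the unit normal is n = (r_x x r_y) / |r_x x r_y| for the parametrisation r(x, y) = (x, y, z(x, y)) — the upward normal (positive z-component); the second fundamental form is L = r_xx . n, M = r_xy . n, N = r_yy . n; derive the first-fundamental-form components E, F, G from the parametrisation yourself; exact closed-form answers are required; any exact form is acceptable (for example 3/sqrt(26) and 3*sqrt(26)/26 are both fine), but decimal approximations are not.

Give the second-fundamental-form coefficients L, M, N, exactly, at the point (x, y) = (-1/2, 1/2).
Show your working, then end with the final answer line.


z_x = 3, z_y = -3/4, z_xx = 0, z_xy = 0, z_yy = -5
E = 10, F = -9/4, G = 25/16; answer radicand W^2 = 169/16
unnormalised second-form numerators: l = 0, m = 0, n = -5; L = l/sqrt(169/16), and similarly M = m/sqrt(W^2), N = n/sqrt(W^2)

Answer: L = 0, M = 0, N = -20/13


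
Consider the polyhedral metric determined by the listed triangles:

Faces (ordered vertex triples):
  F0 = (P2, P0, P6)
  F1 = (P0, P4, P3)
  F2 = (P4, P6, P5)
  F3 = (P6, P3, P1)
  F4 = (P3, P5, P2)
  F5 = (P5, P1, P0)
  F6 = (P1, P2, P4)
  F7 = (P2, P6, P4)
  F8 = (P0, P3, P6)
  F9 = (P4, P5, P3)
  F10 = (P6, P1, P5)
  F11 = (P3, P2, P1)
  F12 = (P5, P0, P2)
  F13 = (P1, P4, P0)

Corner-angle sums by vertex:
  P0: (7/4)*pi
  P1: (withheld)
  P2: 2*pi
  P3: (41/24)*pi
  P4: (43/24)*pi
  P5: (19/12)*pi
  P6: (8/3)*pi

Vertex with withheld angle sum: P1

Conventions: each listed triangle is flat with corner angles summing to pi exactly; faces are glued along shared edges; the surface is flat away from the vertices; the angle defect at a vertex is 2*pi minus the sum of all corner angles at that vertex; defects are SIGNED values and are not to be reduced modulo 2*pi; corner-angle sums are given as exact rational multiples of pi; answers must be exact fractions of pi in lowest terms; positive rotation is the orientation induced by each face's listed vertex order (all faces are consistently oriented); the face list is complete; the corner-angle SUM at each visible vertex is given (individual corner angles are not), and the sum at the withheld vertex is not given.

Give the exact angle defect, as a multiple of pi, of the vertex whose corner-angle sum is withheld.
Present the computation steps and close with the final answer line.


V = 7, E = 21, F = 14; chi = V - E + F = 0
Gauss-Bonnet: total defect = 2*pi*chi = 0; visible defects sum to pi/2

Answer: defect(P1) = -pi/2


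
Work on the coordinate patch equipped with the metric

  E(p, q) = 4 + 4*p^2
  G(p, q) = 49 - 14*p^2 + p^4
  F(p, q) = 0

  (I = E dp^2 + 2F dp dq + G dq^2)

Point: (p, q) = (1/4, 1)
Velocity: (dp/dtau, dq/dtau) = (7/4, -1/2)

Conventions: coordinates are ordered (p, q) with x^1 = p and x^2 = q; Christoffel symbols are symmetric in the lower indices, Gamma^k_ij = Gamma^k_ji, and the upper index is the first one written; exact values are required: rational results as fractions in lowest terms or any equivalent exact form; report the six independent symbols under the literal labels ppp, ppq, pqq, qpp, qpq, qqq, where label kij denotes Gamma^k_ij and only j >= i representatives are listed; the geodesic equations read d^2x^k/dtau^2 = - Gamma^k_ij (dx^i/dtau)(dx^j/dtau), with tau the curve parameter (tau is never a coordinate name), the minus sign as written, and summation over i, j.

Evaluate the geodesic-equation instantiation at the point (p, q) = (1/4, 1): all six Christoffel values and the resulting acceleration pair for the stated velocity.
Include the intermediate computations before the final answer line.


E = 17/4, F = 0, G = 12321/256 at the point
E_p = 2, E_q = 0, F_p = 0, F_q = 0, G_p = -111/16, G_q = 0
EG - F^2 = 209457/1024;  g^inv = (1024/209457) * [[12321/256, 0], [0, 17/4]]
first-kind symbols [ij,l] = (1/2)(d_i g_jl + d_j g_il - d_l g_ij): [pp,p] = E_p/2 = 1, [pp,q] = F_p - E_q/2 = 0, [pq,p] = E_q/2 = 0, [pq,q] = G_p/2 = -111/32, [qq,p] = F_q - G_p/2 = 111/32, [qq,q] = G_q/2 = 0
Gamma^p_ij = (G*[ij,p] - F*[ij,q])/(EG - F^2), Gamma^q_ij = (E*[ij,q] - F*[ij,p])/(EG - F^2)
Gamma_ppp = 4/17, Gamma_ppq = 0, Gamma_pqq = 111/136, Gamma_qpp = 0, Gamma_qpq = -8/111, Gamma_qqq = 0
d^2p/dtau^2 = -(Gamma_ppp*(7/4)^2 + 2*Gamma_ppq*(7/4)*(-1/2) + Gamma_pqq*(-1/2)^2) = -503/544
d^2q/dtau^2 = -(Gamma_qpp*(7/4)^2 + 2*Gamma_qpq*(7/4)*(-1/2) + Gamma_qqq*(-1/2)^2) = -14/111

Answer: Gamma_ppp = 4/17, Gamma_ppq = 0, Gamma_pqq = 111/136, Gamma_qpp = 0, Gamma_qpq = -8/111, Gamma_qqq = 0; accelerations (d^2p/dtau^2, d^2q/dtau^2) = (-503/544, -14/111)


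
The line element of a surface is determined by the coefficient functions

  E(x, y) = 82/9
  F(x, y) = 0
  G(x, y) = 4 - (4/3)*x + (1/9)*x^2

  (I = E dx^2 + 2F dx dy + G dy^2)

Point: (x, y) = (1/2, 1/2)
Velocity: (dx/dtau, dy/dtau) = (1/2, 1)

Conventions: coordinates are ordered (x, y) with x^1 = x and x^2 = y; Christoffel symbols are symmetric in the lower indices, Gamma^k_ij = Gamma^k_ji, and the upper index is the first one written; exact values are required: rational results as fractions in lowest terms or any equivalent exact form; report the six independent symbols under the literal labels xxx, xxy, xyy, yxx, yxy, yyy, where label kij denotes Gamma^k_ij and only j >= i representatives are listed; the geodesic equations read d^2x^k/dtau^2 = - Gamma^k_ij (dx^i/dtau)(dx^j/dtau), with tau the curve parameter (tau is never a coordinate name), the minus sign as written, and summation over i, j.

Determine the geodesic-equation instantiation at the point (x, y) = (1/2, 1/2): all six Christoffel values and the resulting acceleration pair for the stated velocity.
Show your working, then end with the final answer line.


E = 82/9, F = 0, G = 121/36 at the point
E_x = 0, E_y = 0, F_x = 0, F_y = 0, G_x = -11/9, G_y = 0
EG - F^2 = 4961/162;  g^inv = (162/4961) * [[121/36, 0], [0, 82/9]]
first-kind symbols [ij,l] = (1/2)(d_i g_jl + d_j g_il - d_l g_ij): [xx,x] = E_x/2 = 0, [xx,y] = F_x - E_y/2 = 0, [xy,x] = E_y/2 = 0, [xy,y] = G_x/2 = -11/18, [yy,x] = F_y - G_x/2 = 11/18, [yy,y] = G_y/2 = 0
Gamma^x_ij = (G*[ij,x] - F*[ij,y])/(EG - F^2), Gamma^y_ij = (E*[ij,y] - F*[ij,x])/(EG - F^2)
Gamma_xxx = 0, Gamma_xxy = 0, Gamma_xyy = 11/164, Gamma_yxx = 0, Gamma_yxy = -2/11, Gamma_yyy = 0
d^2x/dtau^2 = -(Gamma_xxx*(1/2)^2 + 2*Gamma_xxy*(1/2)*(1) + Gamma_xyy*(1)^2) = -11/164
d^2y/dtau^2 = -(Gamma_yxx*(1/2)^2 + 2*Gamma_yxy*(1/2)*(1) + Gamma_yyy*(1)^2) = 2/11

Answer: Gamma_xxx = 0, Gamma_xxy = 0, Gamma_xyy = 11/164, Gamma_yxx = 0, Gamma_yxy = -2/11, Gamma_yyy = 0; accelerations (d^2x/dtau^2, d^2y/dtau^2) = (-11/164, 2/11)


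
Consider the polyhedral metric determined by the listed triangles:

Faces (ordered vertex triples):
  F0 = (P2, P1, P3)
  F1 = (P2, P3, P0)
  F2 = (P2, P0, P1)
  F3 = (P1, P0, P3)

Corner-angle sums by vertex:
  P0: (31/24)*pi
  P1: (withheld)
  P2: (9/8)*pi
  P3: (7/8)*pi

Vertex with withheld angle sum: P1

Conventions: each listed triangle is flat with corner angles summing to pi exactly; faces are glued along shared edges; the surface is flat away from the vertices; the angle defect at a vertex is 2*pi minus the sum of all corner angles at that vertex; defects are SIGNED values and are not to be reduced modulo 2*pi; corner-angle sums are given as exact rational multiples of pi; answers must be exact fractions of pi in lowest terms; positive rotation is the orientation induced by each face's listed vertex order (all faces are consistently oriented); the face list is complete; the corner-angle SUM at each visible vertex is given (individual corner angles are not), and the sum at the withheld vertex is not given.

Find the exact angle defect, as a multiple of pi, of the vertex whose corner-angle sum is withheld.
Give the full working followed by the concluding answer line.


V = 4, E = 6, F = 4; chi = V - E + F = 2
Gauss-Bonnet: total defect = 2*pi*chi = 4*pi; visible defects sum to (65/24)*pi

Answer: defect(P1) = (31/24)*pi


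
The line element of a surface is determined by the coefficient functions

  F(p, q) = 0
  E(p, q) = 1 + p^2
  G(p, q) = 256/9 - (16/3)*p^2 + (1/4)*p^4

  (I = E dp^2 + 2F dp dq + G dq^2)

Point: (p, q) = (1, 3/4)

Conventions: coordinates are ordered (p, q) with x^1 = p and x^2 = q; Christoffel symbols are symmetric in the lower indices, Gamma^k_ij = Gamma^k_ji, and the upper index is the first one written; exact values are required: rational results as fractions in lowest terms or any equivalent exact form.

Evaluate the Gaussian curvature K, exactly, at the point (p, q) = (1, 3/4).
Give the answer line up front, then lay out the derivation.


Answer: K = 3/58

E = 2, F = 0, G = 841/36, EG - F^2 = 841/18 at the point
E_p = 2, E_q = 0, F_p = 0, F_q = 0, G_p = -29/3, G_q = 0
E_qq = 0, F_pq = 0, G_pp = -23/3
Brioschi: K = (det M1 - det M2) / (EG - F^2)^2 with the standard first/second-derivative matrices M1, M2.
M1 = [[-E_qq/2 + F_pq - G_pp/2, E_p/2, F_p - E_q/2], [F_q - G_p/2, E, F], [G_q/2, F, G]] = [[23/6, 1, 0], [29/6, 2, 0], [0, 0, 841/36]]; det M1 = 14297/216
M2 = [[0, E_q/2, G_p/2], [E_q/2, E, F], [G_p/2, F, G]] = [[0, 0, -29/6], [0, 2, 0], [-29/6, 0, 841/36]]; det M2 = -841/18
det M1 - det M2 = 24389/216; K = 24389/216 / (841/18)^2 = 3/58


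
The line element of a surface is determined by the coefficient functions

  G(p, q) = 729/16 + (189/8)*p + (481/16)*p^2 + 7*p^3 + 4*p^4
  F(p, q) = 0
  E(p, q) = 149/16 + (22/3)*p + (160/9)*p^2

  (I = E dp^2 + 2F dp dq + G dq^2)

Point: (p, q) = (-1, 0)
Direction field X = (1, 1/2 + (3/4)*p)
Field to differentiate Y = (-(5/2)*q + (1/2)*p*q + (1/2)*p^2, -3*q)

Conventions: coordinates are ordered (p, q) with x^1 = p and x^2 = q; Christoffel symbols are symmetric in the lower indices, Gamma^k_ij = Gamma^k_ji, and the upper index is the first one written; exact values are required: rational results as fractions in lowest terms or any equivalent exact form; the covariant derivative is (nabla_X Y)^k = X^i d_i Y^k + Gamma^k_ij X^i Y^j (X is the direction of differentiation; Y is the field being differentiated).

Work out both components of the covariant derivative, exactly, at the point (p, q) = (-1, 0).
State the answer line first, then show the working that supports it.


Answer: (nabla_X Y)^p = -6909/11380, (nabla_X Y)^q = 177/224

E = 2845/144, F = 0, G = 49 at the point
E_p = -254/9, E_q = 0, F_p = 0, F_q = 0, G_p = -63/2, G_q = 0
EG - F^2 = 139405/144;  g^inv = (144/139405) * [[49, 0], [0, 2845/144]]
first-kind symbols [ij,l] = (1/2)(d_i g_jl + d_j g_il - d_l g_ij): [pp,p] = E_p/2 = -127/9, [pp,q] = F_p - E_q/2 = 0, [pq,p] = E_q/2 = 0, [pq,q] = G_p/2 = -63/4, [qq,p] = F_q - G_p/2 = 63/4, [qq,q] = G_q/2 = 0
Gamma^p_ij = (G*[ij,p] - F*[ij,q])/(EG - F^2), Gamma^q_ij = (E*[ij,q] - F*[ij,p])/(EG - F^2)
Gamma_ppp = -2032/2845, Gamma_ppq = 0, Gamma_pqq = 2268/2845, Gamma_qpp = 0, Gamma_qpq = -9/28, Gamma_qqq = 0
X = (1, -1/4), Y = (1/2, 0) at the point


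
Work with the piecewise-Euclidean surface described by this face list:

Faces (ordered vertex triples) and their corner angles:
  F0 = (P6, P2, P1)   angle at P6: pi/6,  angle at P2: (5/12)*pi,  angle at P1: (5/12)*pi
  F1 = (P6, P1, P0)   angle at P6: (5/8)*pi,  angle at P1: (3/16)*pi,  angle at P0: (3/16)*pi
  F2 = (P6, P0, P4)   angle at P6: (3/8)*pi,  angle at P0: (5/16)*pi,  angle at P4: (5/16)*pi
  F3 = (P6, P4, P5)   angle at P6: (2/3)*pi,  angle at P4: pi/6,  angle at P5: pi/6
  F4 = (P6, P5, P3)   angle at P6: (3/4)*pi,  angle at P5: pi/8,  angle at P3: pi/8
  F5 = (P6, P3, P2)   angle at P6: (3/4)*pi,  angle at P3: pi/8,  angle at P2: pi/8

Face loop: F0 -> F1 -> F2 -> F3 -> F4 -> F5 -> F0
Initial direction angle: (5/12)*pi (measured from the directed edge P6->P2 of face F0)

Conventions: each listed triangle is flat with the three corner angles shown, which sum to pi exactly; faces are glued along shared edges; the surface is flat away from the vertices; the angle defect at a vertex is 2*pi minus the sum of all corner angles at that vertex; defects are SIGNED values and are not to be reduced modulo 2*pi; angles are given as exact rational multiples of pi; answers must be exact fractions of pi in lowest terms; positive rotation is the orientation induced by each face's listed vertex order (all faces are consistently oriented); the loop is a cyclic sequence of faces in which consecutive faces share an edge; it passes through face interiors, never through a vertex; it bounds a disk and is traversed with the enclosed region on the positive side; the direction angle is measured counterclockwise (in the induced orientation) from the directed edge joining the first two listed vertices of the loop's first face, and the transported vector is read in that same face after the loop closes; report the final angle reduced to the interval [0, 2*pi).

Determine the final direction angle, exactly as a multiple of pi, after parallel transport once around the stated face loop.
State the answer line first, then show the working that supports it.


Answer: final direction angle = (13/12)*pi

enclosed vertex P6: corner angles sum to (10/3)*pi, defect = 2*pi - (10/3)*pi = (-4/3)*pi
adding the enclosed defects to the starting angle (mod 2*pi, induced orientation) gives the holonomy
final angle = (5/12)*pi - (4/3)*pi = (13/12)*pi (mod 2*pi)


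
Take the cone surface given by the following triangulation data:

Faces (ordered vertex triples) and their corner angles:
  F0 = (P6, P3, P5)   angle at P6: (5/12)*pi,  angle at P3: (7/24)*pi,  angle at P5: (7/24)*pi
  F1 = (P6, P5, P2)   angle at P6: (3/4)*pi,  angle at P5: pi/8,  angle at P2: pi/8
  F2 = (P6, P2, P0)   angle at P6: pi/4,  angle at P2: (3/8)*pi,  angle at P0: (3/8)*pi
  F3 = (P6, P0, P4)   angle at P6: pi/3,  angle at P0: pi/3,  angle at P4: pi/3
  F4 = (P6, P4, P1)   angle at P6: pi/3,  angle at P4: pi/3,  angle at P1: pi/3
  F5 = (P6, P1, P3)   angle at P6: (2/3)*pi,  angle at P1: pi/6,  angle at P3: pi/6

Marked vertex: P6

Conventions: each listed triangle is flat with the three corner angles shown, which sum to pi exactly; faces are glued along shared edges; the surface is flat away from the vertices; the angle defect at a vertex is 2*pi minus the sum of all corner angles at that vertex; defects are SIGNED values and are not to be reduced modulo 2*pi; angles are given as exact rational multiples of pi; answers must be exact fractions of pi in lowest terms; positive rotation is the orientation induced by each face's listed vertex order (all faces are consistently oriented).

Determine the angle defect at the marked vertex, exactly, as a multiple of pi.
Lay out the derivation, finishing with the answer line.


Sum of corner angles at P6: (11/4)*pi
defect = 2*pi - (11/4)*pi

Answer: defect(P6) = (-3/4)*pi


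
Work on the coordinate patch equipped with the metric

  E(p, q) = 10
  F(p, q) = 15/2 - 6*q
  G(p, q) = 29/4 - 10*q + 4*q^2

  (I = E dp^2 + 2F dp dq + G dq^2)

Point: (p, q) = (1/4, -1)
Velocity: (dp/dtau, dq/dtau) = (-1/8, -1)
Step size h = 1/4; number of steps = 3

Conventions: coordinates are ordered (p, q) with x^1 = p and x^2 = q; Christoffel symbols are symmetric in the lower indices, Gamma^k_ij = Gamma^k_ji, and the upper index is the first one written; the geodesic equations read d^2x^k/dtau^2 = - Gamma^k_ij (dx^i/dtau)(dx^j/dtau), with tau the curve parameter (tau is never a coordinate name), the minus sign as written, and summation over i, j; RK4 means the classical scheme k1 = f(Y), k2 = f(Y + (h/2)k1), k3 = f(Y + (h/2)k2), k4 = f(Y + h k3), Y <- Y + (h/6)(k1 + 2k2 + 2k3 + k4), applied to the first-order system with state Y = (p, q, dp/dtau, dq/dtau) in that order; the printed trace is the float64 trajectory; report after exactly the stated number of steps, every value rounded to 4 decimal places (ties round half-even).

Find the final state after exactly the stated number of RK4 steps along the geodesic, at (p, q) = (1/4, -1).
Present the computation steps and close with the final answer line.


f(Y) = (dp/dtau, dq/dtau, -Gamma^p_ij Y'^i Y'^j, -Gamma^q_ij Y'^i Y'^j) with the Gammas evaluated at the stage position; h = 0.250000; intermediate values shown to 6 dp
step 0: p = 0.2500, q = -1.0000, dp/dtau = -0.1250, dq/dtau = -1.0000
step 1:
  k1: at (p, q) = (0.250000, -1.000000), (dp/dtau, dq/dtau) = (-0.125000, -1.000000); Gamma_ppp = 0.000000, Gamma_ppq = 0.000000, Gamma_pqq = -0.198347, Gamma_qpp = 0.000000, Gamma_qpq = 0.000000, Gamma_qqq = -0.297521; k1 = (-0.125000, -1.000000, 0.198347, 0.297521)
  k2: at (p, q) = (0.234375, -1.125000), (dp/dtau, dq/dtau) = (-0.100207, -0.962810); Gamma_ppp = 0.000000, Gamma_ppq = 0.000000, Gamma_pqq = -0.184261, Gamma_qpp = 0.000000, Gamma_qpq = 0.000000, Gamma_qqq = -0.291747; k2 = (-0.100207, -0.962810, 0.170811, 0.270450)
  k3: at (p, q) = (0.237474, -1.120351), (dp/dtau, dq/dtau) = (-0.103649, -0.966194); Gamma_ppp = 0.000000, Gamma_ppq = 0.000000, Gamma_pqq = -0.184762, Gamma_qpp = 0.000000, Gamma_qpq = 0.000000, Gamma_qqq = -0.291967; k3 = (-0.103649, -0.966194, 0.172481, 0.272560)
  k4: at (p, q) = (0.224088, -1.241548), (dp/dtau, dq/dtau) = (-0.081880, -0.931860); Gamma_ppp = 0.000000, Gamma_ppq = 0.000000, Gamma_pqq = -0.172259, Gamma_qpp = 0.000000, Gamma_qpq = 0.000000, Gamma_qqq = -0.286128; k4 = (-0.081880, -0.931860, 0.149583, 0.248463)
  Y <- Y + (h/6)(k1 + 2k2 + 2k3 + k4): p = 0.2244, q = -1.2412, dp/dtau = -0.0819, dq/dtau = -0.9320
step 2:
  k1: at (p, q) = (0.224392, -1.241244), (dp/dtau, dq/dtau) = (-0.081895, -0.932000); Gamma_ppp = 0.000000, Gamma_ppq = 0.000000, Gamma_pqq = -0.172289, Gamma_qpp = 0.000000, Gamma_qpq = 0.000000, Gamma_qqq = -0.286143; k1 = (-0.081895, -0.932000, 0.149654, 0.248550)
  k2: at (p, q) = (0.214155, -1.357744), (dp/dtau, dq/dtau) = (-0.063188, -0.900931); Gamma_ppp = 0.000000, Gamma_ppq = 0.000000, Gamma_pqq = -0.161285, Gamma_qpp = 0.000000, Gamma_qpq = 0.000000, Gamma_qqq = -0.280393; k2 = (-0.063188, -0.900931, 0.130911, 0.227588)
  k3: at (p, q) = (0.216494, -1.353861), (dp/dtau, dq/dtau) = (-0.065531, -0.903551); Gamma_ppp = 0.000000, Gamma_ppq = 0.000000, Gamma_pqq = -0.161636, Gamma_qpp = 0.000000, Gamma_qpq = 0.000000, Gamma_qqq = -0.280586; k3 = (-0.065531, -0.903551, 0.131961, 0.229072)
  k4: at (p, q) = (0.208009, -1.467132), (dp/dtau, dq/dtau) = (-0.048905, -0.874732); Gamma_ppp = 0.000000, Gamma_ppq = 0.000000, Gamma_pqq = -0.151779, Gamma_qpp = 0.000000, Gamma_qpq = 0.000000, Gamma_qqq = -0.274935; k4 = (-0.048905, -0.874732, 0.116134, 0.210368)
  Y <- Y + (h/6)(k1 + 2k2 + 2k3 + k4): p = 0.2082, q = -1.4669, dp/dtau = -0.0489, dq/dtau = -0.8748
step 3:
  k1: at (p, q) = (0.208215, -1.466899), (dp/dtau, dq/dtau) = (-0.048915, -0.874823); Gamma_ppp = 0.000000, Gamma_ppq = 0.000000, Gamma_pqq = -0.151798, Gamma_qpp = 0.000000, Gamma_qpq = 0.000000, Gamma_qqq = -0.274947; k1 = (-0.048915, -0.874823, 0.116174, 0.210421)
  k2: at (p, q) = (0.202101, -1.576251), (dp/dtau, dq/dtau) = (-0.034393, -0.848521); Gamma_ppp = 0.000000, Gamma_ppq = 0.000000, Gamma_pqq = -0.143025, Gamma_qpp = 0.000000, Gamma_qpq = 0.000000, Gamma_qqq = -0.269483; k2 = (-0.034393, -0.848521, 0.102976, 0.194024)
  k3: at (p, q) = (0.203916, -1.572964), (dp/dtau, dq/dtau) = (-0.036043, -0.850570); Gamma_ppp = 0.000000, Gamma_ppq = 0.000000, Gamma_pqq = -0.143278, Gamma_qpp = 0.000000, Gamma_qpq = 0.000000, Gamma_qqq = -0.269647; k3 = (-0.036043, -0.850570, 0.103658, 0.195081)
  k4: at (p, q) = (0.199205, -1.679541), (dp/dtau, dq/dtau) = (-0.023000, -0.826053); Gamma_ppp = 0.000000, Gamma_ppq = 0.000000, Gamma_pqq = -0.135352, Gamma_qpp = 0.000000, Gamma_qpq = 0.000000, Gamma_qqq = -0.264346; k4 = (-0.023000, -0.826053, 0.092359, 0.180380)
  Y <- Y + (h/6)(k1 + 2k2 + 2k3 + k4): p = 0.1993, q = -1.6794, dp/dtau = -0.0230, dq/dtau = -0.8261

Answer: p = 0.1993, q = -1.6794, dp/dtau = -0.0230, dq/dtau = -0.8261
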